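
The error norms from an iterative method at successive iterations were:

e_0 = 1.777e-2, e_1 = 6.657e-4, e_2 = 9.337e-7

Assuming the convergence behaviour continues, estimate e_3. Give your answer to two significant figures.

First estimate the order: p ≈ ln(e_2/e_1) / ln(e_1/e_0) = ln(9.337e-7/6.657e-4)/ln(6.657e-4/1.777e-2) = ln(0.00140258)/ln(0.037462) ≈ 2.0002.
Then e_3 ≈ e_2·(e_2/e_1)^p = 9.337e-7·(0.00140258)^2.0002 = 9.337e-7·1.96465e-06 ≈ 1.834e-12.

1.8e-12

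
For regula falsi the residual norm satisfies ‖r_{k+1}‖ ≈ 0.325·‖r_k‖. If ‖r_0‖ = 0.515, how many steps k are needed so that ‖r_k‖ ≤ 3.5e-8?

15

After k steps, ‖r_k‖ ≈ 0.515·0.325^k.
Need 0.325^k ≤ 3.5e-8/0.515 = 6.79612e-08.
k ≥ ln(6.79612e-08)/ln(0.325) = -16.5043/-1.12393 = 14.684.
Smallest integer k = 15.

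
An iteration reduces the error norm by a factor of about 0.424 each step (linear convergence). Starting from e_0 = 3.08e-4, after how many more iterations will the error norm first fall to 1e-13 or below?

After k steps, e_k ≈ 3.08e-4·0.424^k.
Need 0.424^k ≤ 1e-13/3.08e-4 = 3.24675e-10.
k ≥ ln(3.24675e-10)/ln(0.424) = -21.8482/-0.85802 = 25.464.
Smallest integer k = 26.

26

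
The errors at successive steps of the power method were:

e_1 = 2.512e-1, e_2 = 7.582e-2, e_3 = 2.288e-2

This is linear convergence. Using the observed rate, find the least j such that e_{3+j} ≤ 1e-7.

11

Rate ρ ≈ e_3/e_2 = 2.288e-2/7.582e-2 = 0.3018.
After j more steps, e_{3+j} ≈ 2.288e-2·ρ^j; need ρ^j ≤ 1e-7/2.288e-2 = 4.37063e-06.
j ≥ ln(4.37063e-06)/ln(0.3018) = -12.3406/-1.19799 = 10.301.
So 11 more iterations are needed.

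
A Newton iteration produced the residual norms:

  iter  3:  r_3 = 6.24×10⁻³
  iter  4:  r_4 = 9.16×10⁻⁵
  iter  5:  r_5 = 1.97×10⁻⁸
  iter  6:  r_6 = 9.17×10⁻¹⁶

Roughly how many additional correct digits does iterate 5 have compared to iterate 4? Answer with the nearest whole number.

4

Digits gained ≈ log₁₀(r_4/r_5) = log₁₀(9.16×10⁻⁵/1.97×10⁻⁸) = log₁₀(4649.75) ≈ 3.667.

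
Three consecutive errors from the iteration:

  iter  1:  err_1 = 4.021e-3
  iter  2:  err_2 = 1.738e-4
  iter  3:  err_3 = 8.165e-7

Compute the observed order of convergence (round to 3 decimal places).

p ≈ ln(err_3/err_2) / ln(err_2/err_1)
  = ln(8.165e-7/1.738e-4) / ln(1.738e-4/4.021e-3)
  = ln(0.00469793) / ln(0.0432231)
  = -5.360633 / -3.141380 ≈ 1.706458

1.706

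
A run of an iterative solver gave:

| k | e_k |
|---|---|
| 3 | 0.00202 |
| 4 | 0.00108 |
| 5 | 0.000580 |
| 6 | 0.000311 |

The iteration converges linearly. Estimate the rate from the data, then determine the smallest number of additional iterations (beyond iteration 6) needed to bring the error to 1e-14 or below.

39

Rate ρ ≈ e_6/e_5 = 0.000311/0.000580 = 0.5362.
After j more steps, e_{6+j} ≈ 0.000311·ρ^j; need ρ^j ≤ 1e-14/0.000311 = 3.21543e-11.
j ≥ ln(3.21543e-11)/ln(0.5362) = -24.1605/-0.62325 = 38.765.
So 39 more iterations are needed.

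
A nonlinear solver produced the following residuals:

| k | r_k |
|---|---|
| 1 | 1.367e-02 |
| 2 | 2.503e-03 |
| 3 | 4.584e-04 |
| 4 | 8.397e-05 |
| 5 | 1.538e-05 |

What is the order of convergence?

Consecutive ratios: r_5/r_4 = 1.538e-05/8.397e-05 = 0.183161, r_4/r_3 = 8.397e-05/4.584e-04 = 0.183181.
p ≈ ln(0.183161)/ln(0.183181) = -1.6974/-1.6973 ≈ 1.00.
So the convergence is linear (order 1).

1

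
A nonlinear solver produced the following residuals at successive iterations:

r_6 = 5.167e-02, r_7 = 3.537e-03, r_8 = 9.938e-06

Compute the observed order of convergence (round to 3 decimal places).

2.191

p ≈ ln(r_8/r_7) / ln(r_7/r_6)
  = ln(9.938e-06/3.537e-03) / ln(3.537e-03/5.167e-02)
  = ln(0.00280973) / ln(0.0684536)
  = -5.874667 / -2.681599 ≈ 2.190733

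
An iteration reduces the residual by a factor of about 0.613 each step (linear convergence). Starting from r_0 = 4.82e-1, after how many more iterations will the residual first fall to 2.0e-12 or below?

54

After k steps, r_k ≈ 4.82e-1·0.613^k.
Need 0.613^k ≤ 2.0e-12/4.82e-1 = 4.14938e-12.
k ≥ ln(4.14938e-12)/ln(0.613) = -26.2081/-0.48939 = 53.553.
Smallest integer k = 54.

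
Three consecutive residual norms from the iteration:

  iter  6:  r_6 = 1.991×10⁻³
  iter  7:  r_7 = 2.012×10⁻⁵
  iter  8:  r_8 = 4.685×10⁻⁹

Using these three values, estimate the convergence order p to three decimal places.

1.821

p ≈ ln(r_8/r_7) / ln(r_7/r_6)
  = ln(4.685×10⁻⁹/2.012×10⁻⁵) / ln(2.012×10⁻⁵/1.991×10⁻³)
  = ln(0.000232853) / ln(0.0101055)
  = -8.365103 / -4.594675 ≈ 1.820608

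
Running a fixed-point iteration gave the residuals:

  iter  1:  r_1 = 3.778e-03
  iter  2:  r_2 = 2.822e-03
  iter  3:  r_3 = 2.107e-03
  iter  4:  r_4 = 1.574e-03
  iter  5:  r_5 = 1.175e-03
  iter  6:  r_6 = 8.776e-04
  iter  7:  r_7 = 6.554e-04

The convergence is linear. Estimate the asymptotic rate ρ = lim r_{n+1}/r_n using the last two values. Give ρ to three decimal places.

0.747

ρ ≈ r_7/r_6 = 6.554e-04/8.776e-04 = 0.74681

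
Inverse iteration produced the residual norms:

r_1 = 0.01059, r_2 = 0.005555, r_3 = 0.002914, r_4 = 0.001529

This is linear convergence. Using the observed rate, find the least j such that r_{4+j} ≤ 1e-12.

Rate ρ ≈ r_4/r_3 = 0.001529/0.002914 = 0.5247.
After j more steps, r_{4+j} ≈ 0.001529·ρ^j; need ρ^j ≤ 1e-12/0.001529 = 6.54022e-10.
j ≥ ln(6.54022e-10)/ln(0.5247) = -21.1479/-0.64493 = 32.791.
So 33 more iterations are needed.

33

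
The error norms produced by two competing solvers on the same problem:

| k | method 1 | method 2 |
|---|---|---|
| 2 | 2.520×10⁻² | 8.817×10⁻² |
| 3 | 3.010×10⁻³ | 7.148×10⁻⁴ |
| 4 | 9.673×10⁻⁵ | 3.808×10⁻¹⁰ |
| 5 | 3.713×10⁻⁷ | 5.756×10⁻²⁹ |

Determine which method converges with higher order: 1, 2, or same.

Method 1: p ≈ ln(3.713×10⁻⁷/9.673×10⁻⁵)/ln(9.673×10⁻⁵/3.010×10⁻³) ≈ 1.62.
Method 2: p ≈ ln(5.756×10⁻²⁹/3.808×10⁻¹⁰)/ln(3.808×10⁻¹⁰/7.148×10⁻⁴) ≈ 3.00.
Method 2 has the higher order (≈3.0 vs ≈1.6).

2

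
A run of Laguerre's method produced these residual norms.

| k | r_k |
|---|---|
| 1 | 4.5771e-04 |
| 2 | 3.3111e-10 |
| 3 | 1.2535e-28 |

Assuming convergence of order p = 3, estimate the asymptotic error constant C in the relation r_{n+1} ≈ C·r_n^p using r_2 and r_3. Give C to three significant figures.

3.45

C ≈ r_3 / r_2^3
  = 1.2535e-28 / (3.3111e-10)^3
  = 1.2535e-28 / 3.63009e-29 ≈ 3.4531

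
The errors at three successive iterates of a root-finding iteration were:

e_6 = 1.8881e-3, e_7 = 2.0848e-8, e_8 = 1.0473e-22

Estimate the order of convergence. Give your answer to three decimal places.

2.885

p ≈ ln(e_8/e_7) / ln(e_7/e_6)
  = ln(1.0473e-22/2.0848e-8) / ln(2.0848e-8/1.8881e-3)
  = ln(5.0235e-15) / ln(1.10418e-05)
  = -32.924649 / -11.413822 ≈ 2.884630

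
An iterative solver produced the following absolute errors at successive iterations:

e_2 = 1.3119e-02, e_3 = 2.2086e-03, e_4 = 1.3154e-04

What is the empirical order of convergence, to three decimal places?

1.583

p ≈ ln(e_4/e_3) / ln(e_3/e_2)
  = ln(1.3154e-04/2.2086e-03) / ln(2.2086e-03/1.3119e-02)
  = ln(0.0595581) / ln(0.168351)
  = -2.820803 / -1.781704 ≈ 1.583205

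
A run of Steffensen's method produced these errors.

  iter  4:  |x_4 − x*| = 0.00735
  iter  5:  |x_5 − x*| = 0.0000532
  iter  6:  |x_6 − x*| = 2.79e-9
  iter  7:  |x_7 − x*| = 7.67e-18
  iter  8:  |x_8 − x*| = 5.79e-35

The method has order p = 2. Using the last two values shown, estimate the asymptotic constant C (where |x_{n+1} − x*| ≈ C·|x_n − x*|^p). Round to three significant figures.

C ≈ |x_8 − x*| / |x_7 − x*|^2
  = 5.79e-35 / (7.67e-18)^2
  = 5.79e-35 / 5.88289e-35 ≈ 0.98421

0.984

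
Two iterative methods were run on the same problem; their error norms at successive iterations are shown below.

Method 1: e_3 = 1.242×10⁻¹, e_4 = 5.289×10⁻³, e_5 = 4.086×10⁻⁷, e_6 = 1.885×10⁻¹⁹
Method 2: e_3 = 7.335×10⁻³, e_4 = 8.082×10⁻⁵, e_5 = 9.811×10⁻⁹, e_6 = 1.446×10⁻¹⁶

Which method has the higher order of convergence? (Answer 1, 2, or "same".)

1

Method 1: p ≈ ln(1.885×10⁻¹⁹/4.086×10⁻⁷)/ln(4.086×10⁻⁷/5.289×10⁻³) ≈ 3.00.
Method 2: p ≈ ln(1.446×10⁻¹⁶/9.811×10⁻⁹)/ln(9.811×10⁻⁹/8.082×10⁻⁵) ≈ 2.00.
Method 1 has the higher order (≈3.0 vs ≈2.0).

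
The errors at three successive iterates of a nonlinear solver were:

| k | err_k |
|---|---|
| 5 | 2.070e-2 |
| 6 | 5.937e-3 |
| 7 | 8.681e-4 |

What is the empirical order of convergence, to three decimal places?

1.539

p ≈ ln(err_7/err_6) / ln(err_6/err_5)
  = ln(8.681e-4/5.937e-3) / ln(5.937e-3/2.070e-2)
  = ln(0.146219) / ln(0.286812)
  = -1.922650 / -1.248928 ≈ 1.539440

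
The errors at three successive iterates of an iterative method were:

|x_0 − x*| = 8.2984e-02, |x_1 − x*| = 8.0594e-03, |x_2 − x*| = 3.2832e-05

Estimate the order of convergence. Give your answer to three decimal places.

2.360

p ≈ ln(|x_2 − x*|/|x_1 − x*|) / ln(|x_1 − x*|/|x_0 − x*|)
  = ln(3.2832e-05/8.0594e-03) / ln(8.0594e-03/8.2984e-02)
  = ln(0.00407375) / ln(0.0971199)
  = -5.503191 / -2.331809 ≈ 2.360052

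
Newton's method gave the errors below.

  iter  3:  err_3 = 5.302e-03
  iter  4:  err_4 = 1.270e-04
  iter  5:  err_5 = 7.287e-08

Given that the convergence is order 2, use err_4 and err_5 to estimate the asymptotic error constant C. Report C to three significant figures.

C ≈ err_5 / err_4^2
  = 7.287e-08 / (1.270e-04)^2
  = 7.287e-08 / 1.6129e-08 ≈ 4.5179

4.52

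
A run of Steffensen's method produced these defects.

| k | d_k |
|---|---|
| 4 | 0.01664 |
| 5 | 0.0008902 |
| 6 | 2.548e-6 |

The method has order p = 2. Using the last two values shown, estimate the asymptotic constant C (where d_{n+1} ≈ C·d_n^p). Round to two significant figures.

C ≈ d_6 / d_5^2
  = 2.548e-6 / (0.0008902)^2
  = 2.548e-6 / 7.92456e-07 ≈ 3.2153

3.2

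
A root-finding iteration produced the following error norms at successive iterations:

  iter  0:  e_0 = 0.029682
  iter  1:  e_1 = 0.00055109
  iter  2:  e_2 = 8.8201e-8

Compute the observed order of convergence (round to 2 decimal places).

2.19

p ≈ ln(e_2/e_1) / ln(e_1/e_0)
  = ln(8.8201e-8/0.00055109) / ln(0.00055109/0.029682)
  = ln(0.000160048) / ln(0.0185665)
  = -8.74004 / -3.98640 ≈ 2.19246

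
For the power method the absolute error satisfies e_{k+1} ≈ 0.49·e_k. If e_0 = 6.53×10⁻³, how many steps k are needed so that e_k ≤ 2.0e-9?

After k steps, e_k ≈ 6.53×10⁻³·0.49^k.
Need 0.49^k ≤ 2.0e-9/6.53×10⁻³ = 3.06279e-07.
k ≥ ln(3.06279e-07)/ln(0.49) = -14.9988/-0.71335 = 21.026.
Smallest integer k = 22.

22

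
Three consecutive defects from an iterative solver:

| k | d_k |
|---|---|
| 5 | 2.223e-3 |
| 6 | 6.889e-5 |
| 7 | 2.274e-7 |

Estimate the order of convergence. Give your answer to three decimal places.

p ≈ ln(d_7/d_6) / ln(d_6/d_5)
  = ln(2.274e-7/6.889e-5) / ln(6.889e-5/2.223e-3)
  = ln(0.00330091) / ln(0.0309897)
  = -5.713557 / -3.474100 ≈ 1.644615

1.645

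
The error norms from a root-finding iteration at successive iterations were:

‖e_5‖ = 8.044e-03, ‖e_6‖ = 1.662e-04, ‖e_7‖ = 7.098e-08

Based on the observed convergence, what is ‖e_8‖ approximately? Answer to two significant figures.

1.3e-14

First estimate the order: p ≈ ln(‖e_7‖/‖e_6‖) / ln(‖e_6‖/‖e_5‖) = ln(7.098e-08/1.662e-04)/ln(1.662e-04/8.044e-03) = ln(0.000427076)/ln(0.0206614) ≈ 1.9999.
Then ‖e_8‖ ≈ ‖e_7‖·(‖e_7‖/‖e_6‖)^p = 7.098e-08·(0.000427076)^1.9999 = 7.098e-08·1.82535e-07 ≈ 1.296e-14.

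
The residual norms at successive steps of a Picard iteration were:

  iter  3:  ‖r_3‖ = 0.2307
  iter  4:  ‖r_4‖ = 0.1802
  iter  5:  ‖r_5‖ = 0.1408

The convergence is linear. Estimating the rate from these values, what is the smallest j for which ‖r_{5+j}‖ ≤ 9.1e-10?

Rate ρ ≈ ‖r_5‖/‖r_4‖ = 0.1408/0.1802 = 0.7814.
After j more steps, ‖r_{5+j}‖ ≈ 0.1408·ρ^j; need ρ^j ≤ 9.1e-10/0.1408 = 6.46307e-09.
j ≥ ln(6.46307e-09)/ln(0.7814) = -18.8572/-0.24667 = 76.447.
So 77 more iterations are needed.

77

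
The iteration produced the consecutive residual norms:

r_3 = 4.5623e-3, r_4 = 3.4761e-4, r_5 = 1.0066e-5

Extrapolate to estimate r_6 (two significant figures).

7.7e-8

First estimate the order: p ≈ ln(r_5/r_4) / ln(r_4/r_3) = ln(1.0066e-5/3.4761e-4)/ln(3.4761e-4/4.5623e-3) = ln(0.0289577)/ln(0.0761918) ≈ 1.3758.
Then r_6 ≈ r_5·(r_5/r_4)^p = 1.0066e-5·(0.0289577)^1.3758 = 1.0066e-5·0.00765059 ≈ 7.701e-08.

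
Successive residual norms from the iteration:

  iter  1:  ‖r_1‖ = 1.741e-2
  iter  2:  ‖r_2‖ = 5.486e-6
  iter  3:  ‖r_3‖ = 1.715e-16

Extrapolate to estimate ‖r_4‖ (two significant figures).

5.2e-48

First estimate the order: p ≈ ln(‖r_3‖/‖r_2‖) / ln(‖r_2‖/‖r_1‖) = ln(1.715e-16/5.486e-6)/ln(5.486e-6/1.741e-2) = ln(3.12614e-11)/ln(0.000315106) ≈ 3.0001.
Then ‖r_4‖ ≈ ‖r_3‖·(‖r_3‖/‖r_2‖)^p = 1.715e-16·(3.12614e-11)^3.0001 = 1.715e-16·3.04772e-32 ≈ 5.227e-48.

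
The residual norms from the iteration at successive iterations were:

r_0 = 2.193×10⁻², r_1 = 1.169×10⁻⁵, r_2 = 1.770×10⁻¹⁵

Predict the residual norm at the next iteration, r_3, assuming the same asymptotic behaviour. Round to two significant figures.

First estimate the order: p ≈ ln(r_2/r_1) / ln(r_1/r_0) = ln(1.770×10⁻¹⁵/1.169×10⁻⁵)/ln(1.169×10⁻⁵/2.193×10⁻²) = ln(1.51411e-10)/ln(0.00053306) ≈ 3.0001.
Then r_3 ≈ r_2·(r_2/r_1)^p = 1.770×10⁻¹⁵·(1.51411e-10)^3.0001 = 1.770×10⁻¹⁵·3.4633e-30 ≈ 6.13e-45.

6.1e-45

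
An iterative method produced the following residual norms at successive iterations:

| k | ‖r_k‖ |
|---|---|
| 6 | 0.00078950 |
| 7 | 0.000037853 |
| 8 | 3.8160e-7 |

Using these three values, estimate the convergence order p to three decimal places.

p ≈ ln(‖r_8‖/‖r_7‖) / ln(‖r_7‖/‖r_6‖)
  = ln(3.8160e-7/0.000037853) / ln(0.000037853/0.00078950)
  = ln(0.0100811) / ln(0.0479455)
  = -4.597093 / -3.037690 ≈ 1.513352

1.513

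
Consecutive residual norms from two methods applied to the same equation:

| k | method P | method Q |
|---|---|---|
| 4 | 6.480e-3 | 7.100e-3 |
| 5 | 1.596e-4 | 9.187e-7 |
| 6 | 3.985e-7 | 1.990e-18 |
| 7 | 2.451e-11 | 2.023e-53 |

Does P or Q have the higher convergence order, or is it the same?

Method P: p ≈ ln(2.451e-11/3.985e-7)/ln(3.985e-7/1.596e-4) ≈ 1.62.
Method Q: p ≈ ln(2.023e-53/1.990e-18)/ln(1.990e-18/9.187e-7) ≈ 3.00.
Method Q has the higher order (≈3.0 vs ≈1.6).

Q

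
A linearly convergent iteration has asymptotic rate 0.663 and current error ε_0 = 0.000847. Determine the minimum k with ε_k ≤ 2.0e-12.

49

After k steps, ε_k ≈ 0.000847·0.663^k.
Need 0.663^k ≤ 2.0e-12/0.000847 = 2.36128e-09.
k ≥ ln(2.36128e-09)/ln(0.663) = -19.8641/-0.41098 = 48.333.
Smallest integer k = 49.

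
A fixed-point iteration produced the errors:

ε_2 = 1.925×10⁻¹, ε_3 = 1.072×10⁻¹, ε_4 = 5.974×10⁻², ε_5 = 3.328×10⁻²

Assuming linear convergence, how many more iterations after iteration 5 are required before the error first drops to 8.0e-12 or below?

Rate ρ ≈ ε_5/ε_4 = 3.328×10⁻²/5.974×10⁻² = 0.5571.
After j more steps, ε_{5+j} ≈ 3.328×10⁻²·ρ^j; need ρ^j ≤ 8.0e-12/3.328×10⁻² = 2.40385e-10.
j ≥ ln(2.40385e-10)/ln(0.5571) = -22.1488/-0.58501 = 37.861.
So 38 more iterations are needed.

38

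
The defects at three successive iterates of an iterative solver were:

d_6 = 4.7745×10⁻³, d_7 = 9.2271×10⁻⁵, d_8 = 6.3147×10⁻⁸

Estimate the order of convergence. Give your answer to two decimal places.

1.85

p ≈ ln(d_8/d_7) / ln(d_7/d_6)
  = ln(6.3147×10⁻⁸/9.2271×10⁻⁵) / ln(9.2271×10⁻⁵/4.7745×10⁻³)
  = ln(0.000684365) / ln(0.0193258)
  = -7.28702 / -3.94631 ≈ 1.84654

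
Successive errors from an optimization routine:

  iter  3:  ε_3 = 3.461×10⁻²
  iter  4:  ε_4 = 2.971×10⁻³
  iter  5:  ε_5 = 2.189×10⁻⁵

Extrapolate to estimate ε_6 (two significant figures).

First estimate the order: p ≈ ln(ε_5/ε_4) / ln(ε_4/ε_3) = ln(2.189×10⁻⁵/2.971×10⁻³)/ln(2.971×10⁻³/3.461×10⁻²) = ln(0.00736789)/ln(0.0858422) ≈ 2.0001.
Then ε_6 ≈ ε_5·(ε_5/ε_4)^p = 2.189×10⁻⁵·(0.00736789)^2.0001 = 2.189×10⁻⁵·5.42592e-05 ≈ 1.188e-09.

1.2e-9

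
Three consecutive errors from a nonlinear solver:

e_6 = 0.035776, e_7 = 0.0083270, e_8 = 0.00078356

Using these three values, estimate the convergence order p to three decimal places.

1.621

p ≈ ln(e_8/e_7) / ln(e_7/e_6)
  = ln(0.00078356/0.0083270) / ln(0.0083270/0.035776)
  = ln(0.0940987) / ln(0.232754)
  = -2.363411 / -1.457773 ≈ 1.621248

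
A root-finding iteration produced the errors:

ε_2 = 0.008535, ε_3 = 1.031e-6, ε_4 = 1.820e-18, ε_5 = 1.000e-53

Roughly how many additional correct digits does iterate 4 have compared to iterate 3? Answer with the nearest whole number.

Digits gained ≈ log₁₀(ε_3/ε_4) = log₁₀(1.031e-6/1.820e-18) = log₁₀(5.66484e+11) ≈ 11.753.

12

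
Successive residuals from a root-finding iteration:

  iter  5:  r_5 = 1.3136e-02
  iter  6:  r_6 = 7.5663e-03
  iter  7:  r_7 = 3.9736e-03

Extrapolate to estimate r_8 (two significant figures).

First estimate the order: p ≈ ln(r_7/r_6) / ln(r_6/r_5) = ln(3.9736e-03/7.5663e-03)/ln(7.5663e-03/1.3136e-02) = ln(0.525171)/ln(0.575997) ≈ 1.1675.
Then r_8 ≈ r_7·(r_7/r_6)^p = 3.9736e-03·(0.525171)^1.1675 = 3.9736e-03·0.471467 ≈ 0.001873.

1.9e-3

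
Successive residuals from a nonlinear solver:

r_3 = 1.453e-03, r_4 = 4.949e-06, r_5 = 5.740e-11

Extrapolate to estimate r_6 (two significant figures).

7.7e-21

First estimate the order: p ≈ ln(r_5/r_4) / ln(r_4/r_3) = ln(5.740e-11/4.949e-06)/ln(4.949e-06/1.453e-03) = ln(1.15983e-05)/ln(0.00340606) ≈ 2.0000.
Then r_6 ≈ r_5·(r_5/r_4)^p = 5.740e-11·(1.15983e-05)^2.0000 = 5.740e-11·1.34521e-10 ≈ 7.722e-21.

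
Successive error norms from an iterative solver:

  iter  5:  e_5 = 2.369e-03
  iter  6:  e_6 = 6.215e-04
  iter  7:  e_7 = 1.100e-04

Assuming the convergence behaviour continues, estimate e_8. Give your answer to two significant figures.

1.2e-5

First estimate the order: p ≈ ln(e_7/e_6) / ln(e_6/e_5) = ln(1.100e-04/6.215e-04)/ln(6.215e-04/2.369e-03) = ln(0.176991)/ln(0.262347) ≈ 1.2941.
Then e_8 ≈ e_7·(e_7/e_6)^p = 1.100e-04·(0.176991)^1.2941 = 1.100e-04·0.106359 ≈ 1.17e-05.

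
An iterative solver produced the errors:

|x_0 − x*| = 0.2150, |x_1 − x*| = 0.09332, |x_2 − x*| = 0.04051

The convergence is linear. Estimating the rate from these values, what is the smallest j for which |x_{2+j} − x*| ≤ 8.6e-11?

Rate ρ ≈ |x_2 − x*|/|x_1 − x*| = 0.04051/0.09332 = 0.4341.
After j more steps, |x_{2+j} − x*| ≈ 0.04051·ρ^j; need ρ^j ≤ 8.6e-11/0.04051 = 2.12293e-09.
j ≥ ln(2.12293e-09)/ln(0.4341) = -19.9705/-0.83448 = 23.932.
So 24 more iterations are needed.

24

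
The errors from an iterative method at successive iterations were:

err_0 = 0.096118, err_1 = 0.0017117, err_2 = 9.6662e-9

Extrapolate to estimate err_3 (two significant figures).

1.7e-24

First estimate the order: p ≈ ln(err_2/err_1) / ln(err_1/err_0) = ln(9.6662e-9/0.0017117)/ln(0.0017117/0.096118) = ln(5.64713e-06)/ln(0.0178083) ≈ 3.0000.
Then err_3 ≈ err_2·(err_2/err_1)^p = 9.6662e-9·(5.64713e-06)^3.0000 = 9.6662e-9·1.80087e-16 ≈ 1.741e-24.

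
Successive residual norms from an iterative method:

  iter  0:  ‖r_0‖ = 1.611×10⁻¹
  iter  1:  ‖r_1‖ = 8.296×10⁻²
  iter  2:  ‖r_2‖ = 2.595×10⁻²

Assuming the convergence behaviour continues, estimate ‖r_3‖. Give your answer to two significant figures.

3.4e-3

First estimate the order: p ≈ ln(‖r_2‖/‖r_1‖) / ln(‖r_1‖/‖r_0‖) = ln(2.595×10⁻²/8.296×10⁻²)/ln(8.296×10⁻²/1.611×10⁻¹) = ln(0.312801)/ln(0.51496) ≈ 1.7512.
Then ‖r_3‖ ≈ ‖r_2‖·(‖r_2‖/‖r_1‖)^p = 2.595×10⁻²·(0.312801)^1.7512 = 2.595×10⁻²·0.130651 ≈ 0.00339.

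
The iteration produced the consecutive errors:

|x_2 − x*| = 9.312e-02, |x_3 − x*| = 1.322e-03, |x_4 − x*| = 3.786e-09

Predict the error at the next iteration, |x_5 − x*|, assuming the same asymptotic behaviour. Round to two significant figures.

8.9e-26

First estimate the order: p ≈ ln(|x_4 − x*|/|x_3 − x*|) / ln(|x_3 − x*|/|x_2 − x*|) = ln(3.786e-09/1.322e-03)/ln(1.322e-03/9.312e-02) = ln(2.86384e-06)/ln(0.0141967) ≈ 2.9998.
Then |x_5 − x*| ≈ |x_4 − x*|·(|x_4 − x*|/|x_3 − x*|)^p = 3.786e-09·(2.86384e-06)^2.9998 = 3.786e-09·2.3548e-17 ≈ 8.915e-26.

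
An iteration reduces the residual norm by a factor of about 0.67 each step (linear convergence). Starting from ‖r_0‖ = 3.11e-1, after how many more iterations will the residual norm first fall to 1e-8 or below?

After k steps, ‖r_k‖ ≈ 3.11e-1·0.67^k.
Need 0.67^k ≤ 1e-8/3.11e-1 = 3.21543e-08.
k ≥ ln(3.21543e-08)/ln(0.67) = -17.2527/-0.40048 = 43.080.
Smallest integer k = 44.

44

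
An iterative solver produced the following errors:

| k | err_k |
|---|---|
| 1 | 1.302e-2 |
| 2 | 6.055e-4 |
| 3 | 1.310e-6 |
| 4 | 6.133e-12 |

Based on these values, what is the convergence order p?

2

Consecutive ratios: err_4/err_3 = 6.133e-12/1.310e-6 = 4.68168e-06, err_3/err_2 = 1.310e-6/6.055e-4 = 0.0021635.
p ≈ ln(4.68168e-06)/ln(0.0021635) = -12.2719/-6.1360 ≈ 2.00.
So the convergence is quadratic (order 2).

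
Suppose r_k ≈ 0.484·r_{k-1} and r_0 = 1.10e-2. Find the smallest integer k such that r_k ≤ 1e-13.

After k steps, r_k ≈ 1.10e-2·0.484^k.
Need 0.484^k ≤ 1e-13/1.10e-2 = 9.09091e-12.
k ≥ ln(9.09091e-12)/ln(0.484) = -25.4237/-0.72567 = 35.035.
Smallest integer k = 36.

36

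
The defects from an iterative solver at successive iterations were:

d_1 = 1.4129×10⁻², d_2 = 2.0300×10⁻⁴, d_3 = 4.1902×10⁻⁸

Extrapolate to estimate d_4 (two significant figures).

1.8e-15

First estimate the order: p ≈ ln(d_3/d_2) / ln(d_2/d_1) = ln(4.1902×10⁻⁸/2.0300×10⁻⁴)/ln(2.0300×10⁻⁴/1.4129×10⁻²) = ln(0.000206414)/ln(0.0143676) ≈ 2.0000.
Then d_4 ≈ d_3·(d_3/d_2)^p = 4.1902×10⁻⁸·(0.000206414)^2.0000 = 4.1902×10⁻⁸·4.26067e-08 ≈ 1.785e-15.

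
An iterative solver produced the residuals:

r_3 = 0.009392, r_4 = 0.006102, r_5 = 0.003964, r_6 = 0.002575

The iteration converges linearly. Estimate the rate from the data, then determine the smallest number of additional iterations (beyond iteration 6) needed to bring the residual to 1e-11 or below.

45

Rate ρ ≈ r_6/r_5 = 0.002575/0.003964 = 0.6496.
After j more steps, r_{6+j} ≈ 0.002575·ρ^j; need ρ^j ≤ 1e-11/0.002575 = 3.8835e-09.
j ≥ ln(3.8835e-09)/ln(0.6496) = -19.3665/-0.43140 = 44.892.
So 45 more iterations are needed.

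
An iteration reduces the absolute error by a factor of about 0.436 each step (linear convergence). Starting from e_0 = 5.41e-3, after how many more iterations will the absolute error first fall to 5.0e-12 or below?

After k steps, e_k ≈ 5.41e-3·0.436^k.
Need 0.436^k ≤ 5.0e-12/5.41e-3 = 9.24214e-10.
k ≥ ln(9.24214e-10)/ln(0.436) = -20.8021/-0.83011 = 25.059.
Smallest integer k = 26.

26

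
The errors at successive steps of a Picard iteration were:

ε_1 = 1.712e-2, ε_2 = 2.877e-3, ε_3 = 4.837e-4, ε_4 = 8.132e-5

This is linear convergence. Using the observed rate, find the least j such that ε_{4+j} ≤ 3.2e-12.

10

Rate ρ ≈ ε_4/ε_3 = 8.132e-5/4.837e-4 = 0.1681.
After j more steps, ε_{4+j} ≈ 8.132e-5·ρ^j; need ρ^j ≤ 3.2e-12/8.132e-5 = 3.93507e-08.
j ≥ ln(3.93507e-08)/ln(0.1681) = -17.0508/-1.78320 = 9.562.
So 10 more iterations are needed.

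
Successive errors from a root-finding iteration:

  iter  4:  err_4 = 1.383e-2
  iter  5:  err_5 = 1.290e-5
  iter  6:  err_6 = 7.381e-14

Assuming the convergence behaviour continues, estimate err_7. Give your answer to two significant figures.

2.8e-36

First estimate the order: p ≈ ln(err_6/err_5) / ln(err_5/err_4) = ln(7.381e-14/1.290e-5)/ln(1.290e-5/1.383e-2) = ln(5.72171e-09)/ln(0.000932755) ≈ 2.7201.
Then err_7 ≈ err_6·(err_6/err_5)^p = 7.381e-14·(5.72171e-09)^2.7201 = 7.381e-14·3.7988e-23 ≈ 2.804e-36.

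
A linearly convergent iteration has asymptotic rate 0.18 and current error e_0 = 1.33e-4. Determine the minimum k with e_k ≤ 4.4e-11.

9

After k steps, e_k ≈ 1.33e-4·0.18^k.
Need 0.18^k ≤ 4.4e-11/1.33e-4 = 3.30827e-07.
k ≥ ln(3.30827e-07)/ln(0.18) = -14.9217/-1.71480 = 8.702.
Smallest integer k = 9.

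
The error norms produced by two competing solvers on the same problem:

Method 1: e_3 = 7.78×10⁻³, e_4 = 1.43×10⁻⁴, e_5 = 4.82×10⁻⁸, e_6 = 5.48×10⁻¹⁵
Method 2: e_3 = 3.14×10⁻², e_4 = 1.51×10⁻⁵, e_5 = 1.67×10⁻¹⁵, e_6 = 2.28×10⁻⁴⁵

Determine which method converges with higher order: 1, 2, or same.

Method 1: p ≈ ln(5.48×10⁻¹⁵/4.82×10⁻⁸)/ln(4.82×10⁻⁸/1.43×10⁻⁴) ≈ 2.00.
Method 2: p ≈ ln(2.28×10⁻⁴⁵/1.67×10⁻¹⁵)/ln(1.67×10⁻¹⁵/1.51×10⁻⁵) ≈ 3.00.
Method 2 has the higher order (≈3.0 vs ≈2.0).

2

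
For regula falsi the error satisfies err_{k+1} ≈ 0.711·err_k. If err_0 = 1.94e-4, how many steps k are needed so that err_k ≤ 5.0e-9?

31

After k steps, err_k ≈ 1.94e-4·0.711^k.
Need 0.711^k ≤ 5.0e-9/1.94e-4 = 2.57732e-05.
k ≥ ln(2.57732e-05)/ln(0.711) = -10.5662/-0.34108 = 30.979.
Smallest integer k = 31.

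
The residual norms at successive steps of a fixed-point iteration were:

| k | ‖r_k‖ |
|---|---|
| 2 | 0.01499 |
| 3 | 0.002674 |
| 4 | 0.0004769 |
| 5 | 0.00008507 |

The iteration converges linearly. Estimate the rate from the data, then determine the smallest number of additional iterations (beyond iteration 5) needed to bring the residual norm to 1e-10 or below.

8

Rate ρ ≈ ‖r_5‖/‖r_4‖ = 0.00008507/0.0004769 = 0.1784.
After j more steps, ‖r_{5+j}‖ ≈ 0.00008507·ρ^j; need ρ^j ≤ 1e-10/0.00008507 = 1.1755e-06.
j ≥ ln(1.1755e-06)/ln(0.1784) = -13.6538/-1.72373 = 7.921.
So 8 more iterations are needed.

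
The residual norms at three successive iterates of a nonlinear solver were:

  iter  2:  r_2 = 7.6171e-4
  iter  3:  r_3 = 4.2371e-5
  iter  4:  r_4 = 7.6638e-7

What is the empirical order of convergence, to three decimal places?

p ≈ ln(r_4/r_3) / ln(r_3/r_2)
  = ln(7.6638e-7/4.2371e-5) / ln(4.2371e-5/7.6171e-4)
  = ln(0.0180874) / ln(0.0556262)
  = -4.012540 / -2.889101 ≈ 1.388854

1.389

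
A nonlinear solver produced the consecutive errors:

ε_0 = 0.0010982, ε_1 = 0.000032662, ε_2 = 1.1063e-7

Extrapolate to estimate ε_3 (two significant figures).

First estimate the order: p ≈ ln(ε_2/ε_1) / ln(ε_1/ε_0) = ln(1.1063e-7/0.000032662)/ln(0.000032662/0.0010982) = ln(0.00338712)/ln(0.0297414) ≈ 1.6180.
Then ε_3 ≈ ε_2·(ε_2/ε_1)^p = 1.1063e-7·(0.00338712)^1.6180 = 1.1063e-7·0.000100755 ≈ 1.115e-11.

1.1e-11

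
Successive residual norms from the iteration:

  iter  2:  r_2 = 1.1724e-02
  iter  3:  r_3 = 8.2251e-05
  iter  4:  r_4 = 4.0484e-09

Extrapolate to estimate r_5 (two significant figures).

9.8e-18

First estimate the order: p ≈ ln(r_4/r_3) / ln(r_3/r_2) = ln(4.0484e-09/8.2251e-05)/ln(8.2251e-05/1.1724e-02) = ln(4.92201e-05)/ln(0.00701561) ≈ 2.0000.
Then r_5 ≈ r_4·(r_4/r_3)^p = 4.0484e-09·(4.92201e-05)^2.0000 = 4.0484e-09·2.42262e-09 ≈ 9.808e-18.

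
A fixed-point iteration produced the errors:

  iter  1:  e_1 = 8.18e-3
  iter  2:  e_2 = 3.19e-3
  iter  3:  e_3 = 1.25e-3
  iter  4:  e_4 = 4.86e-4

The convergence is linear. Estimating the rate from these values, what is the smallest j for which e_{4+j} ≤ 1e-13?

24

Rate ρ ≈ e_4/e_3 = 4.86e-4/1.25e-3 = 0.3888.
After j more steps, e_{4+j} ≈ 4.86e-4·ρ^j; need ρ^j ≤ 1e-13/4.86e-4 = 2.05761e-10.
j ≥ ln(2.05761e-10)/ln(0.3888) = -22.3043/-0.94469 = 23.610.
So 24 more iterations are needed.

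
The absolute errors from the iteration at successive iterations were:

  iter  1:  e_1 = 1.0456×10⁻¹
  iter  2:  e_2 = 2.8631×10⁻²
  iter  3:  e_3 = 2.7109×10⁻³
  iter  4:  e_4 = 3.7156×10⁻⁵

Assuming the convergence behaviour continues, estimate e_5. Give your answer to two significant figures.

1.5e-8

First estimate the order: p ≈ ln(e_4/e_3) / ln(e_3/e_2) = ln(3.7156×10⁻⁵/2.7109×10⁻³)/ln(2.7109×10⁻³/2.8631×10⁻²) = ln(0.0137061)/ln(0.0946841) ≈ 1.8199.
Then e_5 ≈ e_4·(e_4/e_3)^p = 3.7156×10⁻⁵·(0.0137061)^1.8199 = 3.7156×10⁻⁵·0.000406789 ≈ 1.511e-08.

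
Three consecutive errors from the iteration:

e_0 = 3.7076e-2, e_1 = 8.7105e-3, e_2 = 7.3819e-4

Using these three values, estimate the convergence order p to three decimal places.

p ≈ ln(e_2/e_1) / ln(e_1/e_0)
  = ln(7.3819e-4/8.7105e-3) / ln(8.7105e-3/3.7076e-2)
  = ln(0.0847471) / ln(0.234936)
  = -2.468084 / -1.448442 ≈ 1.703958

1.704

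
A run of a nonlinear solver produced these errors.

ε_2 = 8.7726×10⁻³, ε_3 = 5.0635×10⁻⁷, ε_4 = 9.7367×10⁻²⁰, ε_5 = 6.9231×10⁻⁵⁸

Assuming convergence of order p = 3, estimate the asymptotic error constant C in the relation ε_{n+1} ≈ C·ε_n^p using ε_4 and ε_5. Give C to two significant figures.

0.75

C ≈ ε_5 / ε_4^3
  = 6.9231×10⁻⁵⁸ / (9.7367×10⁻²⁰)^3
  = 6.9231×10⁻⁵⁸ / 9.23072e-58 ≈ 0.75001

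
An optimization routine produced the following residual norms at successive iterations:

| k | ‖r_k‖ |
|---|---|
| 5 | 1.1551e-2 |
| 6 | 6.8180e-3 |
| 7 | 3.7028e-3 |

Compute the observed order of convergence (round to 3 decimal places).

p ≈ ln(‖r_7‖/‖r_6‖) / ln(‖r_6‖/‖r_5‖)
  = ln(3.7028e-3/6.8180e-3) / ln(6.8180e-3/1.1551e-2)
  = ln(0.543092) / ln(0.590252)
  = -0.610477 / -0.527206 ≈ 1.157948

1.158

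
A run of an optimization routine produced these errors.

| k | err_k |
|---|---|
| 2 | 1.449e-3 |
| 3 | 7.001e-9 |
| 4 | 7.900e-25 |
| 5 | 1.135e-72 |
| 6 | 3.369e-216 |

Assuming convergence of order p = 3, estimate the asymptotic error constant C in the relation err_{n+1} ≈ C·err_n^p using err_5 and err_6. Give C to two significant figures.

C ≈ err_6 / err_5^3
  = 3.369e-216 / (1.135e-72)^3
  = 3.369e-216 / 1.46214e-216 ≈ 2.3042

2.3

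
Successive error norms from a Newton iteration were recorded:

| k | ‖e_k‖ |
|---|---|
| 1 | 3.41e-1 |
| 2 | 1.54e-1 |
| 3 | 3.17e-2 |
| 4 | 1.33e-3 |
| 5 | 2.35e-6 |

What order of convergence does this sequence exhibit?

Consecutive ratios: ‖e_5‖/‖e_4‖ = 2.35e-6/1.33e-3 = 0.00176692, ‖e_4‖/‖e_3‖ = 1.33e-3/3.17e-2 = 0.0419558.
p ≈ ln(0.00176692)/ln(0.0419558) = -6.3385/-3.1711 ≈ 2.00.
So the convergence is quadratic (order 2).

2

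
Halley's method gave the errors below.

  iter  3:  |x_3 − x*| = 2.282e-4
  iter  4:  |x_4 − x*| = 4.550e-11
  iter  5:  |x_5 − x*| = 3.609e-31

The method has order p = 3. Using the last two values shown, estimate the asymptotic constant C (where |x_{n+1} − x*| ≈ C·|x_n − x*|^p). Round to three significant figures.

C ≈ |x_5 − x*| / |x_4 − x*|^3
  = 3.609e-31 / (4.550e-11)^3
  = 3.609e-31 / 9.41964e-32 ≈ 3.8314

3.83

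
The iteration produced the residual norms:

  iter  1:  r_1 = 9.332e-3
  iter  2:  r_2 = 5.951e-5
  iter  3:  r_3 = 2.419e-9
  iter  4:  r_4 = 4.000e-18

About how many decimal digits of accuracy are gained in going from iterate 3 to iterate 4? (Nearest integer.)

Digits gained ≈ log₁₀(r_3/r_4) = log₁₀(2.419e-9/4.000e-18) = log₁₀(6.0475e+08) ≈ 8.782.

9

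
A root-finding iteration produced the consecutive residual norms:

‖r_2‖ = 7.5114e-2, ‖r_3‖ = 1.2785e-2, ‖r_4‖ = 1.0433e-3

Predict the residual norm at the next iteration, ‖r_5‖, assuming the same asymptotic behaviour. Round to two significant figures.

3.0e-5

First estimate the order: p ≈ ln(‖r_4‖/‖r_3‖) / ln(‖r_3‖/‖r_2‖) = ln(1.0433e-3/1.2785e-2)/ln(1.2785e-2/7.5114e-2) = ln(0.0816034)/ln(0.170208) ≈ 1.4152.
Then ‖r_5‖ ≈ ‖r_4‖·(‖r_4‖/‖r_3‖)^p = 1.0433e-3·(0.0816034)^1.4152 = 1.0433e-3·0.0288303 ≈ 3.008e-05.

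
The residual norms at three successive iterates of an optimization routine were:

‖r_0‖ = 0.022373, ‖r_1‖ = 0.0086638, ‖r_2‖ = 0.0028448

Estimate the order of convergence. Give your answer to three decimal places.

1.174

p ≈ ln(‖r_2‖/‖r_1‖) / ln(‖r_1‖/‖r_0‖)
  = ln(0.0028448/0.0086638) / ln(0.0086638/0.022373)
  = ln(0.328355) / ln(0.387244)
  = -1.113660 / -0.948700 ≈ 1.173880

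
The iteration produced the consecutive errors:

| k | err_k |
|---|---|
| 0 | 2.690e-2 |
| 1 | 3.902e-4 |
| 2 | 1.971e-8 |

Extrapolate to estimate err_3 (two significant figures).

1.8e-18

First estimate the order: p ≈ ln(err_2/err_1) / ln(err_1/err_0) = ln(1.971e-8/3.902e-4)/ln(3.902e-4/2.690e-2) = ln(5.05126e-05)/ln(0.0145056) ≈ 2.3371.
Then err_3 ≈ err_2·(err_2/err_1)^p = 1.971e-8·(5.05126e-05)^2.3371 = 1.971e-8·9.08689e-11 ≈ 1.791e-18.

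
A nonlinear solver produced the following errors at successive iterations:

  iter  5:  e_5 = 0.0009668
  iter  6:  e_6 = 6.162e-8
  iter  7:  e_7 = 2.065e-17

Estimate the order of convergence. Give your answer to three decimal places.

2.258

p ≈ ln(e_7/e_6) / ln(e_6/e_5)
  = ln(2.065e-17/6.162e-8) / ln(6.162e-8/0.0009668)
  = ln(3.35118e-10) / ln(6.3736e-05)
  = -21.816538 / -9.660761 ≈ 2.258263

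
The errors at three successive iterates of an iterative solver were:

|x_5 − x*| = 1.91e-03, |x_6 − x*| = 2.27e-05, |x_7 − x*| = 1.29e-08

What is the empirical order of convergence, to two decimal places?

1.69

p ≈ ln(|x_7 − x*|/|x_6 − x*|) / ln(|x_6 − x*|/|x_5 − x*|)
  = ln(1.29e-08/2.27e-05) / ln(2.27e-05/1.91e-03)
  = ln(0.000568282) / ln(0.0118848)
  = -7.47289 / -4.43250 ≈ 1.68593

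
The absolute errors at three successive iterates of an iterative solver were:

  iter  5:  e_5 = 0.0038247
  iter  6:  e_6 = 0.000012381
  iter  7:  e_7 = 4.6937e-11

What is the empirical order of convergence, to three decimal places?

p ≈ ln(e_7/e_6) / ln(e_6/e_5)
  = ln(4.6937e-11/0.000012381) / ln(0.000012381/0.0038247)
  = ln(3.79105e-06) / ln(0.00323712)
  = -12.482868 / -5.733071 ≈ 2.177344

2.177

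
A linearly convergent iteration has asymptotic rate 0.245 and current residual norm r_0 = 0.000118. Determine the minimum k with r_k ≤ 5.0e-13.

After k steps, r_k ≈ 0.000118·0.245^k.
Need 0.245^k ≤ 5.0e-13/0.000118 = 4.23729e-09.
k ≥ ln(4.23729e-09)/ln(0.245) = -19.2793/-1.40650 = 13.707.
Smallest integer k = 14.

14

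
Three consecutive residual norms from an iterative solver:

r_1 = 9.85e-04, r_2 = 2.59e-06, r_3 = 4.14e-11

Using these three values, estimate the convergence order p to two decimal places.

p ≈ ln(r_3/r_2) / ln(r_2/r_1)
  = ln(4.14e-11/2.59e-06) / ln(2.59e-06/9.85e-04)
  = ln(1.59846e-05) / ln(0.00262944)
  = -11.04388 / -5.94098 ≈ 1.85893

1.86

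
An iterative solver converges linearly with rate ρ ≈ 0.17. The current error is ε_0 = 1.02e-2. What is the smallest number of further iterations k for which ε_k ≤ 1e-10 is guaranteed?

After k steps, ε_k ≈ 1.02e-2·0.17^k.
Need 0.17^k ≤ 1e-10/1.02e-2 = 9.80392e-09.
k ≥ ln(9.80392e-09)/ln(0.17) = -18.4405/-1.77196 = 10.407.
Smallest integer k = 11.

11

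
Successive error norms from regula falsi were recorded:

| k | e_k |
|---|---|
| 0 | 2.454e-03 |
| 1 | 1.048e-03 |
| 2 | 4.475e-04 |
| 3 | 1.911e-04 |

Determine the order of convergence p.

1

Consecutive ratios: e_3/e_2 = 1.911e-04/4.475e-04 = 0.427039, e_2/e_1 = 4.475e-04/1.048e-03 = 0.427004.
p ≈ ln(0.427039)/ln(0.427004) = -0.8509/-0.8510 ≈ 1.00.
So the convergence is linear (order 1).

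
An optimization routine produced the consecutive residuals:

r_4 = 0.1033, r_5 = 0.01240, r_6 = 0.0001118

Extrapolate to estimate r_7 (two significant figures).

First estimate the order: p ≈ ln(r_6/r_5) / ln(r_5/r_4) = ln(0.0001118/0.01240)/ln(0.01240/0.1033) = ln(0.00901613)/ln(0.120039) ≈ 2.2212.
Then r_7 ≈ r_6·(r_6/r_5)^p = 0.0001118·(0.00901613)^2.2212 = 0.0001118·2.86874e-05 ≈ 3.207e-09.

3.2e-9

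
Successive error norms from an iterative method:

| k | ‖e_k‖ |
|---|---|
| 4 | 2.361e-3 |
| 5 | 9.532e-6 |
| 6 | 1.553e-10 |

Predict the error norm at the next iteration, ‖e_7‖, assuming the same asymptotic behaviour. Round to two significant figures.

4.1e-20

First estimate the order: p ≈ ln(‖e_6‖/‖e_5‖) / ln(‖e_5‖/‖e_4‖) = ln(1.553e-10/9.532e-6)/ln(9.532e-6/2.361e-3) = ln(1.62925e-05)/ln(0.00403727) ≈ 2.0001.
Then ‖e_7‖ ≈ ‖e_6‖·(‖e_6‖/‖e_5‖)^p = 1.553e-10·(1.62925e-05)^2.0001 = 1.553e-10·2.65153e-10 ≈ 4.118e-20.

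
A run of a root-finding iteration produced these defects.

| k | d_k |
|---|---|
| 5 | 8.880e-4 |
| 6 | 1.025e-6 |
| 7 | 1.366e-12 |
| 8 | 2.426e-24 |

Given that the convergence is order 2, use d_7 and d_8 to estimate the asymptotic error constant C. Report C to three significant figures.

1.30

C ≈ d_8 / d_7^2
  = 2.426e-24 / (1.366e-12)^2
  = 2.426e-24 / 1.86596e-24 ≈ 1.3001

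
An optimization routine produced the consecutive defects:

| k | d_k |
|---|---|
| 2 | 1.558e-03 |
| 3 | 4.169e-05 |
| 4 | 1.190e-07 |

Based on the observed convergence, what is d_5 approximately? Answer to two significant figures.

First estimate the order: p ≈ ln(d_4/d_3) / ln(d_3/d_2) = ln(1.190e-07/4.169e-05)/ln(4.169e-05/1.558e-03) = ln(0.0028544)/ln(0.0267587) ≈ 1.6181.
Then d_5 ≈ d_4·(d_4/d_3)^p = 1.190e-07·(0.0028544)^1.6181 = 1.190e-07·7.63429e-05 ≈ 9.085e-12.

9.1e-12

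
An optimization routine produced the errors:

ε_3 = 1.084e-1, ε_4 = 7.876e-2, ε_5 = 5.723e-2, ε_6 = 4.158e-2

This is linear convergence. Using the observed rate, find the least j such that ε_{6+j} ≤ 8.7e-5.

20

Rate ρ ≈ ε_6/ε_5 = 4.158e-2/5.723e-2 = 0.7265.
After j more steps, ε_{6+j} ≈ 4.158e-2·ρ^j; need ρ^j ≤ 8.7e-5/4.158e-2 = 0.00209235.
j ≥ ln(0.00209235)/ln(0.7265) = -6.1695/-0.31952 = 19.309.
So 20 more iterations are needed.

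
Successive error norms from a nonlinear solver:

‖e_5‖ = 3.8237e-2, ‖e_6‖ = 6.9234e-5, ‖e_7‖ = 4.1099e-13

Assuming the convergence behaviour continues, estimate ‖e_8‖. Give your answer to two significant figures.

8.6e-38

First estimate the order: p ≈ ln(‖e_7‖/‖e_6‖) / ln(‖e_6‖/‖e_5‖) = ln(4.1099e-13/6.9234e-5)/ln(6.9234e-5/3.8237e-2) = ln(5.93625e-09)/ln(0.00181065) ≈ 3.0000.
Then ‖e_8‖ ≈ ‖e_7‖·(‖e_7‖/‖e_6‖)^p = 4.1099e-13·(5.93625e-09)^3.0000 = 4.1099e-13·2.09188e-25 ≈ 8.597e-38.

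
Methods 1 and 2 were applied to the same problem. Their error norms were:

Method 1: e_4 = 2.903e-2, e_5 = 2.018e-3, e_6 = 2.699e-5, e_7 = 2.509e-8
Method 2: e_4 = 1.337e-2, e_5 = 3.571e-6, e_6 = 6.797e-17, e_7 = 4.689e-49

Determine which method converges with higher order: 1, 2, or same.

2

Method 1: p ≈ ln(2.509e-8/2.699e-5)/ln(2.699e-5/2.018e-3) ≈ 1.62.
Method 2: p ≈ ln(4.689e-49/6.797e-17)/ln(6.797e-17/3.571e-6) ≈ 3.00.
Method 2 has the higher order (≈3.0 vs ≈1.6).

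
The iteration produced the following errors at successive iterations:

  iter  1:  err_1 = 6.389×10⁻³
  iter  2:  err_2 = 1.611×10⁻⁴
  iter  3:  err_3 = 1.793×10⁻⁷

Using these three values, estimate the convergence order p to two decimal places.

1.85

p ≈ ln(err_3/err_2) / ln(err_2/err_1)
  = ln(1.793×10⁻⁷/1.611×10⁻⁴) / ln(1.611×10⁻⁴/6.389×10⁻³)
  = ln(0.00111297) / ln(0.0252152)
  = -6.80072 / -3.68031 ≈ 1.84787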